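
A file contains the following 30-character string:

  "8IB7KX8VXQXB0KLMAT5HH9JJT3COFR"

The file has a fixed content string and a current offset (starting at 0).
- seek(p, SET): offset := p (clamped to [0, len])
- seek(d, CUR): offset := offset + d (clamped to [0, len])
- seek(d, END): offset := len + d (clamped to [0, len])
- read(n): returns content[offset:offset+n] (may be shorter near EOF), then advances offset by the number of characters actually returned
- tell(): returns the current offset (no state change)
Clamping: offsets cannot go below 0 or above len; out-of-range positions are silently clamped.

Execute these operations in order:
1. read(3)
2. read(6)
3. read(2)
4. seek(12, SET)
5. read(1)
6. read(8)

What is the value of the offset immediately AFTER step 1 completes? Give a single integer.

Answer: 3

Derivation:
After 1 (read(3)): returned '8IB', offset=3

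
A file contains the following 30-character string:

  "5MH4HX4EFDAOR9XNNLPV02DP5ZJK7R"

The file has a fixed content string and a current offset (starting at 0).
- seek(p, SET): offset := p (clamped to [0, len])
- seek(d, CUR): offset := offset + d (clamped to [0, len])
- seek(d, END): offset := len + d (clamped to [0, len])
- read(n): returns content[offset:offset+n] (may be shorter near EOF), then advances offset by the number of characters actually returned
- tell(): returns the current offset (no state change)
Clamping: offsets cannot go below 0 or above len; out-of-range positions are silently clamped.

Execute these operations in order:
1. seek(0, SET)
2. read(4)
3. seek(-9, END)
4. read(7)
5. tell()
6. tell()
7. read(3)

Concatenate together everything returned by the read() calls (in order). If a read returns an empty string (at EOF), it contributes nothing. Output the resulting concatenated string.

Answer: 5MH42DP5ZJK7R

Derivation:
After 1 (seek(0, SET)): offset=0
After 2 (read(4)): returned '5MH4', offset=4
After 3 (seek(-9, END)): offset=21
After 4 (read(7)): returned '2DP5ZJK', offset=28
After 5 (tell()): offset=28
After 6 (tell()): offset=28
After 7 (read(3)): returned '7R', offset=30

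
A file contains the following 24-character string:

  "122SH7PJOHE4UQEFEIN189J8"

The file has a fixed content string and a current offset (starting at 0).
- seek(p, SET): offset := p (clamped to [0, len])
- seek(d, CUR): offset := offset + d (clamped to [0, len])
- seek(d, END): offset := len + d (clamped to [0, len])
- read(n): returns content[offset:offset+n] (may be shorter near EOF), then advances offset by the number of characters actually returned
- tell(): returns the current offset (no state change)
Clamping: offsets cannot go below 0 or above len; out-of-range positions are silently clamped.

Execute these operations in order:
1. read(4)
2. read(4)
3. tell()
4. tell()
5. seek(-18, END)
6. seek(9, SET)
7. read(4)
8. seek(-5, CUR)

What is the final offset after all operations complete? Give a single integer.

Answer: 8

Derivation:
After 1 (read(4)): returned '122S', offset=4
After 2 (read(4)): returned 'H7PJ', offset=8
After 3 (tell()): offset=8
After 4 (tell()): offset=8
After 5 (seek(-18, END)): offset=6
After 6 (seek(9, SET)): offset=9
After 7 (read(4)): returned 'HE4U', offset=13
After 8 (seek(-5, CUR)): offset=8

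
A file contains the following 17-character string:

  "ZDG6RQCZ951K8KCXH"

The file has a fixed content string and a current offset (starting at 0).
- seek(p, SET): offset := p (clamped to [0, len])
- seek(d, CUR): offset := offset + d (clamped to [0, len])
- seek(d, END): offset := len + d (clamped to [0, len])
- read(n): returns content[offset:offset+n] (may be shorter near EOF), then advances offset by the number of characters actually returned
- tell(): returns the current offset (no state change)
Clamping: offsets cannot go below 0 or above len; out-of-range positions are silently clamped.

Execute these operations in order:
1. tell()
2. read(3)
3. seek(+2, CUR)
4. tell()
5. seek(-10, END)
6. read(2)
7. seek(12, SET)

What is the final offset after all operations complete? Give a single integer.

Answer: 12

Derivation:
After 1 (tell()): offset=0
After 2 (read(3)): returned 'ZDG', offset=3
After 3 (seek(+2, CUR)): offset=5
After 4 (tell()): offset=5
After 5 (seek(-10, END)): offset=7
After 6 (read(2)): returned 'Z9', offset=9
After 7 (seek(12, SET)): offset=12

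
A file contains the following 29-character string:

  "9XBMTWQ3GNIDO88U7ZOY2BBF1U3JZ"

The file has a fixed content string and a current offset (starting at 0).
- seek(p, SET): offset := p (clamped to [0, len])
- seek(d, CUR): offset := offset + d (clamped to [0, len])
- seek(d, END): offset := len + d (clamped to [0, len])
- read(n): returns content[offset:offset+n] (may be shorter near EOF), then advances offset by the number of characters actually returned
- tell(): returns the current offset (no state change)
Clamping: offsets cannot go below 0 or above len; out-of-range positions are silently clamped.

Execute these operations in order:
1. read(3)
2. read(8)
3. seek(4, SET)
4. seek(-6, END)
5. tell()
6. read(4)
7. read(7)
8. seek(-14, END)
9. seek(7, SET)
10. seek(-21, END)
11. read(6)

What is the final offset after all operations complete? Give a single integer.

Answer: 14

Derivation:
After 1 (read(3)): returned '9XB', offset=3
After 2 (read(8)): returned 'MTWQ3GNI', offset=11
After 3 (seek(4, SET)): offset=4
After 4 (seek(-6, END)): offset=23
After 5 (tell()): offset=23
After 6 (read(4)): returned 'F1U3', offset=27
After 7 (read(7)): returned 'JZ', offset=29
After 8 (seek(-14, END)): offset=15
After 9 (seek(7, SET)): offset=7
After 10 (seek(-21, END)): offset=8
After 11 (read(6)): returned 'GNIDO8', offset=14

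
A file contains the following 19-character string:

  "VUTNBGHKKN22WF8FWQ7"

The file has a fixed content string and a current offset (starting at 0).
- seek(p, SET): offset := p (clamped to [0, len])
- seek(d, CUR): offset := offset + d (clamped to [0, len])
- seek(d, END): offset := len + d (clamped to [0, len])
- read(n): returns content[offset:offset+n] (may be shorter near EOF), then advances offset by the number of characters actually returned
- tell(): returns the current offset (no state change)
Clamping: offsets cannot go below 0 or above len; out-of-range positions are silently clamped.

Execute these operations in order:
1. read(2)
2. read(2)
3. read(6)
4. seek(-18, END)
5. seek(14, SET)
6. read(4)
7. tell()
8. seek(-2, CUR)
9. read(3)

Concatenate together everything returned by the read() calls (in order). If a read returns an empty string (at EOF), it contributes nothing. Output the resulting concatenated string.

After 1 (read(2)): returned 'VU', offset=2
After 2 (read(2)): returned 'TN', offset=4
After 3 (read(6)): returned 'BGHKKN', offset=10
After 4 (seek(-18, END)): offset=1
After 5 (seek(14, SET)): offset=14
After 6 (read(4)): returned '8FWQ', offset=18
After 7 (tell()): offset=18
After 8 (seek(-2, CUR)): offset=16
After 9 (read(3)): returned 'WQ7', offset=19

Answer: VUTNBGHKKN8FWQWQ7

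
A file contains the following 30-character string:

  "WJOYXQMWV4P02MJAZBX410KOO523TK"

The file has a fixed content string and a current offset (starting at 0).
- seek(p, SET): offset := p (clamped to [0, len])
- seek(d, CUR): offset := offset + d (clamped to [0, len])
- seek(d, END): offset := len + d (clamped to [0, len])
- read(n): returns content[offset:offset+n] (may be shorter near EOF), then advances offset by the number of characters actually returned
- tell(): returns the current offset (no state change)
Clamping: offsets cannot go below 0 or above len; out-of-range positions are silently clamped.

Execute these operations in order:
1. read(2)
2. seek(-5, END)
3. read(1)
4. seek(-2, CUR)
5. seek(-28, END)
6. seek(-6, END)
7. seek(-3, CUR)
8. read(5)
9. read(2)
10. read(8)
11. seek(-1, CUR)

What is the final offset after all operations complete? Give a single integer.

After 1 (read(2)): returned 'WJ', offset=2
After 2 (seek(-5, END)): offset=25
After 3 (read(1)): returned '5', offset=26
After 4 (seek(-2, CUR)): offset=24
After 5 (seek(-28, END)): offset=2
After 6 (seek(-6, END)): offset=24
After 7 (seek(-3, CUR)): offset=21
After 8 (read(5)): returned '0KOO5', offset=26
After 9 (read(2)): returned '23', offset=28
After 10 (read(8)): returned 'TK', offset=30
After 11 (seek(-1, CUR)): offset=29

Answer: 29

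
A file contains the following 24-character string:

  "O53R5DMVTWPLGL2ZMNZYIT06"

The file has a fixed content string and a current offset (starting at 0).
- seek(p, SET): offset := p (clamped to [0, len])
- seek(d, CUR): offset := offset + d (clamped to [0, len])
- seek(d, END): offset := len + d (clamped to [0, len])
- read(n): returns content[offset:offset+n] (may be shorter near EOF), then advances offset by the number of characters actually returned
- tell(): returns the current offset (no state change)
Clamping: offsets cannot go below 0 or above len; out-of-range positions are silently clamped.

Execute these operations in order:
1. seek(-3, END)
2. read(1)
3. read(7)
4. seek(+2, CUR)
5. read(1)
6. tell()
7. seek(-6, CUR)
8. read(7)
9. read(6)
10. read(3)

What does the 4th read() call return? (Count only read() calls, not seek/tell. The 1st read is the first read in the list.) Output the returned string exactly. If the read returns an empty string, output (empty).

Answer: ZYIT06

Derivation:
After 1 (seek(-3, END)): offset=21
After 2 (read(1)): returned 'T', offset=22
After 3 (read(7)): returned '06', offset=24
After 4 (seek(+2, CUR)): offset=24
After 5 (read(1)): returned '', offset=24
After 6 (tell()): offset=24
After 7 (seek(-6, CUR)): offset=18
After 8 (read(7)): returned 'ZYIT06', offset=24
After 9 (read(6)): returned '', offset=24
After 10 (read(3)): returned '', offset=24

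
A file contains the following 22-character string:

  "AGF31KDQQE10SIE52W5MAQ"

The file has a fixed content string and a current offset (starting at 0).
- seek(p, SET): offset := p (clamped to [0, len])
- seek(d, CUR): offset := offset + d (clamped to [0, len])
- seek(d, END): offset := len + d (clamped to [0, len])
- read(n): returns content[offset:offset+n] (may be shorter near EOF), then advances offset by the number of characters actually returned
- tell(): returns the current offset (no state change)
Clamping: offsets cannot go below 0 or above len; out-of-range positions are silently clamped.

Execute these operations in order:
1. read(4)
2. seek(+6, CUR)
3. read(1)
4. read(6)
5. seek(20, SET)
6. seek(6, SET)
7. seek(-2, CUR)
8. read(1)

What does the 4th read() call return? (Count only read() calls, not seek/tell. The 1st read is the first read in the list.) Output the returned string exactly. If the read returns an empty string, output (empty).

After 1 (read(4)): returned 'AGF3', offset=4
After 2 (seek(+6, CUR)): offset=10
After 3 (read(1)): returned '1', offset=11
After 4 (read(6)): returned '0SIE52', offset=17
After 5 (seek(20, SET)): offset=20
After 6 (seek(6, SET)): offset=6
After 7 (seek(-2, CUR)): offset=4
After 8 (read(1)): returned '1', offset=5

Answer: 1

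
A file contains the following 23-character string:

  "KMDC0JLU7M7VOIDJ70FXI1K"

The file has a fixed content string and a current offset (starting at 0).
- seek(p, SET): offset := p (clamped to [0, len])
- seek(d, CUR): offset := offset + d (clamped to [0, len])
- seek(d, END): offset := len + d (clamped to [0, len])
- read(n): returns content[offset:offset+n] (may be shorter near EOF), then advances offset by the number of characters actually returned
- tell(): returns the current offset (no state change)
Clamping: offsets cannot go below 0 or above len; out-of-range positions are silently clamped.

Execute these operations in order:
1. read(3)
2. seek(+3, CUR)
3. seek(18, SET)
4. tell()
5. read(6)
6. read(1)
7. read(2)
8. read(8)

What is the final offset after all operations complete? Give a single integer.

Answer: 23

Derivation:
After 1 (read(3)): returned 'KMD', offset=3
After 2 (seek(+3, CUR)): offset=6
After 3 (seek(18, SET)): offset=18
After 4 (tell()): offset=18
After 5 (read(6)): returned 'FXI1K', offset=23
After 6 (read(1)): returned '', offset=23
After 7 (read(2)): returned '', offset=23
After 8 (read(8)): returned '', offset=23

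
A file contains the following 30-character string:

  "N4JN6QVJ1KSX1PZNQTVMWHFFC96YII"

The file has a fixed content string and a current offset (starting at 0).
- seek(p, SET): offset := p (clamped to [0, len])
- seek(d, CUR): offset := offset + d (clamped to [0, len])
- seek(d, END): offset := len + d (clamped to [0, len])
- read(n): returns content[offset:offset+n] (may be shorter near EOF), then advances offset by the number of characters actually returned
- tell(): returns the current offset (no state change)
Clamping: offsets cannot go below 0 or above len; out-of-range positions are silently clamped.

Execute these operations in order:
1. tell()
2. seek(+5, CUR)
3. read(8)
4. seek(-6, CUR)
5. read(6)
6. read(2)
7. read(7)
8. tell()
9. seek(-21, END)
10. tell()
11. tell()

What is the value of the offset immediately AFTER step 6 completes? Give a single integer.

After 1 (tell()): offset=0
After 2 (seek(+5, CUR)): offset=5
After 3 (read(8)): returned 'QVJ1KSX1', offset=13
After 4 (seek(-6, CUR)): offset=7
After 5 (read(6)): returned 'J1KSX1', offset=13
After 6 (read(2)): returned 'PZ', offset=15

Answer: 15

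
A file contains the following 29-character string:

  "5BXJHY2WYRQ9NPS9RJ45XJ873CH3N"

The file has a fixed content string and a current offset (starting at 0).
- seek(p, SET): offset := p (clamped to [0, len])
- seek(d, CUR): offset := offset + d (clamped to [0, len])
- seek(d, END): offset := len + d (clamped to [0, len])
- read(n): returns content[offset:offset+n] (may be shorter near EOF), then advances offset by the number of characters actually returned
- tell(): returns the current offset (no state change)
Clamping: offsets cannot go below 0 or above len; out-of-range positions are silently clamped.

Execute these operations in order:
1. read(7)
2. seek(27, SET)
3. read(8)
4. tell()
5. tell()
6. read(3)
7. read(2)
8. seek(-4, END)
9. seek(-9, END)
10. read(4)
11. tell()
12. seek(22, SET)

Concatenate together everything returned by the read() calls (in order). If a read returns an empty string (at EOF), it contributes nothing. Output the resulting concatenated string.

After 1 (read(7)): returned '5BXJHY2', offset=7
After 2 (seek(27, SET)): offset=27
After 3 (read(8)): returned '3N', offset=29
After 4 (tell()): offset=29
After 5 (tell()): offset=29
After 6 (read(3)): returned '', offset=29
After 7 (read(2)): returned '', offset=29
After 8 (seek(-4, END)): offset=25
After 9 (seek(-9, END)): offset=20
After 10 (read(4)): returned 'XJ87', offset=24
After 11 (tell()): offset=24
After 12 (seek(22, SET)): offset=22

Answer: 5BXJHY23NXJ87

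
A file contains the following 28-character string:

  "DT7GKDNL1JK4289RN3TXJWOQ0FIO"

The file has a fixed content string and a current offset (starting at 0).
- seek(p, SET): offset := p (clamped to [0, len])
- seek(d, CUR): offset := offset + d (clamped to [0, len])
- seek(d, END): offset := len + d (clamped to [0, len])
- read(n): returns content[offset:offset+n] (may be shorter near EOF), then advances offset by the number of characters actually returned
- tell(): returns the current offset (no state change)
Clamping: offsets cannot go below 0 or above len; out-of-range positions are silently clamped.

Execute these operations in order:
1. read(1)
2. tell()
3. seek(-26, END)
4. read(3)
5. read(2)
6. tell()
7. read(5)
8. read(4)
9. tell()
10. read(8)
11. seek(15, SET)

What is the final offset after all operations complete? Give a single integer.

After 1 (read(1)): returned 'D', offset=1
After 2 (tell()): offset=1
After 3 (seek(-26, END)): offset=2
After 4 (read(3)): returned '7GK', offset=5
After 5 (read(2)): returned 'DN', offset=7
After 6 (tell()): offset=7
After 7 (read(5)): returned 'L1JK4', offset=12
After 8 (read(4)): returned '289R', offset=16
After 9 (tell()): offset=16
After 10 (read(8)): returned 'N3TXJWOQ', offset=24
After 11 (seek(15, SET)): offset=15

Answer: 15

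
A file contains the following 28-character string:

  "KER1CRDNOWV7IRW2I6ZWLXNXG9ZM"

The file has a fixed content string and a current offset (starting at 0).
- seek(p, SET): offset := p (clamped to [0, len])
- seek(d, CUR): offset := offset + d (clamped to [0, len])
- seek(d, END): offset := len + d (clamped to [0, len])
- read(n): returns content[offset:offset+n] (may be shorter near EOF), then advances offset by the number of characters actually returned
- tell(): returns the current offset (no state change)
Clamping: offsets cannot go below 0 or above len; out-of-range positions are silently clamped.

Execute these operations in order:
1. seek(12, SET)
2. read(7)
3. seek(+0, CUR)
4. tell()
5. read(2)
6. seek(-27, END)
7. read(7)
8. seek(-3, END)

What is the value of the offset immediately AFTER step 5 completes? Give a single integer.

Answer: 21

Derivation:
After 1 (seek(12, SET)): offset=12
After 2 (read(7)): returned 'IRW2I6Z', offset=19
After 3 (seek(+0, CUR)): offset=19
After 4 (tell()): offset=19
After 5 (read(2)): returned 'WL', offset=21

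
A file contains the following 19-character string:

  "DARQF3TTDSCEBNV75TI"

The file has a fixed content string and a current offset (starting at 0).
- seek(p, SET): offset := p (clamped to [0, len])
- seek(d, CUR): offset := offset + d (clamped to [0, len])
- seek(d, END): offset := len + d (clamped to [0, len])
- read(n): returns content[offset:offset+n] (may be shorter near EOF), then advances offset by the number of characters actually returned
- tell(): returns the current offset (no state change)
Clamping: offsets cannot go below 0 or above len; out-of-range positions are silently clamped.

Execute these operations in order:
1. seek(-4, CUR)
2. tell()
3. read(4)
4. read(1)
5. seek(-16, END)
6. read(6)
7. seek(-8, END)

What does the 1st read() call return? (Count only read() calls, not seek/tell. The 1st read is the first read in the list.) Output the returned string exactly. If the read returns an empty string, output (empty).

After 1 (seek(-4, CUR)): offset=0
After 2 (tell()): offset=0
After 3 (read(4)): returned 'DARQ', offset=4
After 4 (read(1)): returned 'F', offset=5
After 5 (seek(-16, END)): offset=3
After 6 (read(6)): returned 'QF3TTD', offset=9
After 7 (seek(-8, END)): offset=11

Answer: DARQ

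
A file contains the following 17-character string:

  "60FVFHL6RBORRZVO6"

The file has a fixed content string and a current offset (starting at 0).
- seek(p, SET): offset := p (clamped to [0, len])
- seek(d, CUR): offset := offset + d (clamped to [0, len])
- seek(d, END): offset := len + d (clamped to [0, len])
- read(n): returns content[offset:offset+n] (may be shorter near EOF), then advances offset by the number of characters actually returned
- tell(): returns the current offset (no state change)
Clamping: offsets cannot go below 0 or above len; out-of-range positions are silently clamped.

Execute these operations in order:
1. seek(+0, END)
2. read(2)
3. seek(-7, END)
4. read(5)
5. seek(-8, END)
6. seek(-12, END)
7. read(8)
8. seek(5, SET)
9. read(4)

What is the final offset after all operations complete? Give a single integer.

Answer: 9

Derivation:
After 1 (seek(+0, END)): offset=17
After 2 (read(2)): returned '', offset=17
After 3 (seek(-7, END)): offset=10
After 4 (read(5)): returned 'ORRZV', offset=15
After 5 (seek(-8, END)): offset=9
After 6 (seek(-12, END)): offset=5
After 7 (read(8)): returned 'HL6RBORR', offset=13
After 8 (seek(5, SET)): offset=5
After 9 (read(4)): returned 'HL6R', offset=9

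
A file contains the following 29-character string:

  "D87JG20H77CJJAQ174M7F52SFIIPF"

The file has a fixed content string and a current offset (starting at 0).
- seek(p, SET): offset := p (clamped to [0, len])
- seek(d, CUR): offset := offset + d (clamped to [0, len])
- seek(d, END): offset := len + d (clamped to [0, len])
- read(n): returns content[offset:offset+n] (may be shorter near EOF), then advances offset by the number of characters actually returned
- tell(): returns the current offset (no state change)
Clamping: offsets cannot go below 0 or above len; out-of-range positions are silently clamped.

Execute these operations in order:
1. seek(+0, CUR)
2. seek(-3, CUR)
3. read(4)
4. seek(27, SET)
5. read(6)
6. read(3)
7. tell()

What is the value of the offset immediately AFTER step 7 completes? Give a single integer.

After 1 (seek(+0, CUR)): offset=0
After 2 (seek(-3, CUR)): offset=0
After 3 (read(4)): returned 'D87J', offset=4
After 4 (seek(27, SET)): offset=27
After 5 (read(6)): returned 'PF', offset=29
After 6 (read(3)): returned '', offset=29
After 7 (tell()): offset=29

Answer: 29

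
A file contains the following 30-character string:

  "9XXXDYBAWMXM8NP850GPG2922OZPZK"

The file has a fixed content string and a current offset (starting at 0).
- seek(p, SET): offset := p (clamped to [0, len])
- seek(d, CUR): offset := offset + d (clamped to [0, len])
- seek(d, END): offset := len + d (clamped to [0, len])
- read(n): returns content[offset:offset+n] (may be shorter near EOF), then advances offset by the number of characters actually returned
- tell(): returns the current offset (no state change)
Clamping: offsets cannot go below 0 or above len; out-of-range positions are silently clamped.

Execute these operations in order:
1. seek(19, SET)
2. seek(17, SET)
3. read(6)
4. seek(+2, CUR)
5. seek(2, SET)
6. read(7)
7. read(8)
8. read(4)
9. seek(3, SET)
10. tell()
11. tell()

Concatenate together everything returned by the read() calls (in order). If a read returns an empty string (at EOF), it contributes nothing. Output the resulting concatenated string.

Answer: 0GPG29XXDYBAWMXM8NP850GPG

Derivation:
After 1 (seek(19, SET)): offset=19
After 2 (seek(17, SET)): offset=17
After 3 (read(6)): returned '0GPG29', offset=23
After 4 (seek(+2, CUR)): offset=25
After 5 (seek(2, SET)): offset=2
After 6 (read(7)): returned 'XXDYBAW', offset=9
After 7 (read(8)): returned 'MXM8NP85', offset=17
After 8 (read(4)): returned '0GPG', offset=21
After 9 (seek(3, SET)): offset=3
After 10 (tell()): offset=3
After 11 (tell()): offset=3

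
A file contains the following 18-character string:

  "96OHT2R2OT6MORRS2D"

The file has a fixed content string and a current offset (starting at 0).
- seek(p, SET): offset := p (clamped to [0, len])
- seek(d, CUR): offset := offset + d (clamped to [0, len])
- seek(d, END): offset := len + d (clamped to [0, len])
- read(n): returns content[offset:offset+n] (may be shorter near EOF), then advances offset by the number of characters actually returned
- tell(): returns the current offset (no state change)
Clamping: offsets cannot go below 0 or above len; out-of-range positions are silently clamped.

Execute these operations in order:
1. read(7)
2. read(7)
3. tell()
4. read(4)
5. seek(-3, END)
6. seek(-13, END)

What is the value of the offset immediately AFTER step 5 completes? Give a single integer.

After 1 (read(7)): returned '96OHT2R', offset=7
After 2 (read(7)): returned '2OT6MOR', offset=14
After 3 (tell()): offset=14
After 4 (read(4)): returned 'RS2D', offset=18
After 5 (seek(-3, END)): offset=15

Answer: 15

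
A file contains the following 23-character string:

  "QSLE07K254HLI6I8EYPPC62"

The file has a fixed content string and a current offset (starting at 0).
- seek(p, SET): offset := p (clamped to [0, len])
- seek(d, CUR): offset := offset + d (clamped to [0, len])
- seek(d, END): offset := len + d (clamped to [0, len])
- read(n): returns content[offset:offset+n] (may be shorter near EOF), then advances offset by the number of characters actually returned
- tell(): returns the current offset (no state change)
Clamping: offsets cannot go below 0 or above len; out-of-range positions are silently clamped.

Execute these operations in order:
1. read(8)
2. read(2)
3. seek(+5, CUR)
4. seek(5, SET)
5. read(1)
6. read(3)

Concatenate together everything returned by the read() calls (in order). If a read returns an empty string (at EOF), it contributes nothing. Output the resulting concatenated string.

After 1 (read(8)): returned 'QSLE07K2', offset=8
After 2 (read(2)): returned '54', offset=10
After 3 (seek(+5, CUR)): offset=15
After 4 (seek(5, SET)): offset=5
After 5 (read(1)): returned '7', offset=6
After 6 (read(3)): returned 'K25', offset=9

Answer: QSLE07K2547K25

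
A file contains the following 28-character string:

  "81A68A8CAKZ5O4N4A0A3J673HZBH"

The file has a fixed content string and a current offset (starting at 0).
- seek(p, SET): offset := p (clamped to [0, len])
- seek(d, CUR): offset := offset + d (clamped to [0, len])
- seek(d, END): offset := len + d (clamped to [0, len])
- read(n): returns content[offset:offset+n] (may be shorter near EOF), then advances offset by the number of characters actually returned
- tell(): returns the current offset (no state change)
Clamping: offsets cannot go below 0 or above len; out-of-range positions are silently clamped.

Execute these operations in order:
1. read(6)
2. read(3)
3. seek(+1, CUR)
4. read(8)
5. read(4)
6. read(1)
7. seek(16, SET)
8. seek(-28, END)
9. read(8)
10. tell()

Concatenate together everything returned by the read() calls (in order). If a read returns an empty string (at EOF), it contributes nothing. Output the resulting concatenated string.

Answer: 81A68A8CAZ5O4N4A0A3J6781A68A8C

Derivation:
After 1 (read(6)): returned '81A68A', offset=6
After 2 (read(3)): returned '8CA', offset=9
After 3 (seek(+1, CUR)): offset=10
After 4 (read(8)): returned 'Z5O4N4A0', offset=18
After 5 (read(4)): returned 'A3J6', offset=22
After 6 (read(1)): returned '7', offset=23
After 7 (seek(16, SET)): offset=16
After 8 (seek(-28, END)): offset=0
After 9 (read(8)): returned '81A68A8C', offset=8
After 10 (tell()): offset=8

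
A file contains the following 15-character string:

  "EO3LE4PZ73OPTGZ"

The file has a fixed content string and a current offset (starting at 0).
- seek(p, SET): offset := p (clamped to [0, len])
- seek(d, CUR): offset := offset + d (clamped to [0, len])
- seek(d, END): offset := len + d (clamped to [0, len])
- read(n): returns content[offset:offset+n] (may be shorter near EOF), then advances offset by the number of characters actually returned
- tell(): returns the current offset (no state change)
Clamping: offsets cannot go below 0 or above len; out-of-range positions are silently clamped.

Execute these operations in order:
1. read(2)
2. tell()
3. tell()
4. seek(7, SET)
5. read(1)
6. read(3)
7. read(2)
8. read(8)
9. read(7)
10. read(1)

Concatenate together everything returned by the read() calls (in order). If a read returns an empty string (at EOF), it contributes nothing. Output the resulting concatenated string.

After 1 (read(2)): returned 'EO', offset=2
After 2 (tell()): offset=2
After 3 (tell()): offset=2
After 4 (seek(7, SET)): offset=7
After 5 (read(1)): returned 'Z', offset=8
After 6 (read(3)): returned '73O', offset=11
After 7 (read(2)): returned 'PT', offset=13
After 8 (read(8)): returned 'GZ', offset=15
After 9 (read(7)): returned '', offset=15
After 10 (read(1)): returned '', offset=15

Answer: EOZ73OPTGZ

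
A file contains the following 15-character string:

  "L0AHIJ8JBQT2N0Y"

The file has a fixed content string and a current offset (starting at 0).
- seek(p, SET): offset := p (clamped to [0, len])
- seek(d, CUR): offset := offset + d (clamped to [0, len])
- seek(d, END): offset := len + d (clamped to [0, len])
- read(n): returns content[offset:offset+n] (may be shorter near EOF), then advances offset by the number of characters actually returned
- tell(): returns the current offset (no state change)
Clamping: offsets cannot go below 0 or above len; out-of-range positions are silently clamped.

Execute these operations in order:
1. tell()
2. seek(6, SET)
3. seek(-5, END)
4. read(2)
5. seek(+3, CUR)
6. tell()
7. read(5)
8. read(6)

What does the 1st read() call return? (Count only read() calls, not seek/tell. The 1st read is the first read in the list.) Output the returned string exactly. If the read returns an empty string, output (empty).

After 1 (tell()): offset=0
After 2 (seek(6, SET)): offset=6
After 3 (seek(-5, END)): offset=10
After 4 (read(2)): returned 'T2', offset=12
After 5 (seek(+3, CUR)): offset=15
After 6 (tell()): offset=15
After 7 (read(5)): returned '', offset=15
After 8 (read(6)): returned '', offset=15

Answer: T2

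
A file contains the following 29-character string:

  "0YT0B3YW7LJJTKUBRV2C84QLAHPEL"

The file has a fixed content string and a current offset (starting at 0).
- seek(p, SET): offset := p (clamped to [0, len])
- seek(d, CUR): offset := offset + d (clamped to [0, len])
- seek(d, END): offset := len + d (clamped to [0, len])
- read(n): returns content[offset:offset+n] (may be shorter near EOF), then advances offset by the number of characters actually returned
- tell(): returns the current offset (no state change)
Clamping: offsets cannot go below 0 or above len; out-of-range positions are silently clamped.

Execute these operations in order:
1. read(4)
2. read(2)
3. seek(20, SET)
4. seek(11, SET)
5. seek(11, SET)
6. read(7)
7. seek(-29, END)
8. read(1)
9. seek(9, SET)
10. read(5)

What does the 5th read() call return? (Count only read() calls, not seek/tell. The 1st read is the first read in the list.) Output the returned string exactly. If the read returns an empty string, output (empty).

After 1 (read(4)): returned '0YT0', offset=4
After 2 (read(2)): returned 'B3', offset=6
After 3 (seek(20, SET)): offset=20
After 4 (seek(11, SET)): offset=11
After 5 (seek(11, SET)): offset=11
After 6 (read(7)): returned 'JTKUBRV', offset=18
After 7 (seek(-29, END)): offset=0
After 8 (read(1)): returned '0', offset=1
After 9 (seek(9, SET)): offset=9
After 10 (read(5)): returned 'LJJTK', offset=14

Answer: LJJTK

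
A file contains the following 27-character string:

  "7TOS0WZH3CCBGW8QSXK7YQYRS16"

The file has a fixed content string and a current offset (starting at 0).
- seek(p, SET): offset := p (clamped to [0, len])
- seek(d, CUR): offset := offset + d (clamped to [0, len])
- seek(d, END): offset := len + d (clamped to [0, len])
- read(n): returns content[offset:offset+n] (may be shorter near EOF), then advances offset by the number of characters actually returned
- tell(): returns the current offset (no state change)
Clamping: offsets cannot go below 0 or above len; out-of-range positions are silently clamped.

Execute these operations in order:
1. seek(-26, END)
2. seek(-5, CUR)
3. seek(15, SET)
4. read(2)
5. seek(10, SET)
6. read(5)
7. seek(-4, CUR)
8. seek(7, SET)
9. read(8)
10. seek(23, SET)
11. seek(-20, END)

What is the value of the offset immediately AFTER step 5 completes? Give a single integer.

After 1 (seek(-26, END)): offset=1
After 2 (seek(-5, CUR)): offset=0
After 3 (seek(15, SET)): offset=15
After 4 (read(2)): returned 'QS', offset=17
After 5 (seek(10, SET)): offset=10

Answer: 10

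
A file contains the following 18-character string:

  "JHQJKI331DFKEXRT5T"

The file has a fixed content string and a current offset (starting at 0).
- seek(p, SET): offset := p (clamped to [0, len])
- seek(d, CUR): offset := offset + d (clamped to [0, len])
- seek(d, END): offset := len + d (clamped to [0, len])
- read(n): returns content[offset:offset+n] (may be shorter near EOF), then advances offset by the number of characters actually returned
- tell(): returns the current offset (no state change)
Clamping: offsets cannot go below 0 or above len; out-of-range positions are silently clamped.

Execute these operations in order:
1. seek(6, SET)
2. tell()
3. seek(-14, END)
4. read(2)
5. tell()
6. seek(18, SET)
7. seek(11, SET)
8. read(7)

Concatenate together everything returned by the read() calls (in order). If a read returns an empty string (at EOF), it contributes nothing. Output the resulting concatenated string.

After 1 (seek(6, SET)): offset=6
After 2 (tell()): offset=6
After 3 (seek(-14, END)): offset=4
After 4 (read(2)): returned 'KI', offset=6
After 5 (tell()): offset=6
After 6 (seek(18, SET)): offset=18
After 7 (seek(11, SET)): offset=11
After 8 (read(7)): returned 'KEXRT5T', offset=18

Answer: KIKEXRT5T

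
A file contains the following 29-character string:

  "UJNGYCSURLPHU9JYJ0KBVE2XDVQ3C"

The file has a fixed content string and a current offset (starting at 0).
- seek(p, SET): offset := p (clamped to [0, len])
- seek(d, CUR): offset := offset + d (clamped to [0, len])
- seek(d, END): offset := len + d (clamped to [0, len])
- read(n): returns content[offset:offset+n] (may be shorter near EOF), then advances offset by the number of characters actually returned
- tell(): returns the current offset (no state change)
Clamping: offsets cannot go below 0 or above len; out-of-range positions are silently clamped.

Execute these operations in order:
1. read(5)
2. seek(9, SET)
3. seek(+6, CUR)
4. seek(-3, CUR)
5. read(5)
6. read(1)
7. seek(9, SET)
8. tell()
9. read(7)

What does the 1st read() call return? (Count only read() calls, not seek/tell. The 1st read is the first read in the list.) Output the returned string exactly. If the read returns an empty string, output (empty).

After 1 (read(5)): returned 'UJNGY', offset=5
After 2 (seek(9, SET)): offset=9
After 3 (seek(+6, CUR)): offset=15
After 4 (seek(-3, CUR)): offset=12
After 5 (read(5)): returned 'U9JYJ', offset=17
After 6 (read(1)): returned '0', offset=18
After 7 (seek(9, SET)): offset=9
After 8 (tell()): offset=9
After 9 (read(7)): returned 'LPHU9JY', offset=16

Answer: UJNGY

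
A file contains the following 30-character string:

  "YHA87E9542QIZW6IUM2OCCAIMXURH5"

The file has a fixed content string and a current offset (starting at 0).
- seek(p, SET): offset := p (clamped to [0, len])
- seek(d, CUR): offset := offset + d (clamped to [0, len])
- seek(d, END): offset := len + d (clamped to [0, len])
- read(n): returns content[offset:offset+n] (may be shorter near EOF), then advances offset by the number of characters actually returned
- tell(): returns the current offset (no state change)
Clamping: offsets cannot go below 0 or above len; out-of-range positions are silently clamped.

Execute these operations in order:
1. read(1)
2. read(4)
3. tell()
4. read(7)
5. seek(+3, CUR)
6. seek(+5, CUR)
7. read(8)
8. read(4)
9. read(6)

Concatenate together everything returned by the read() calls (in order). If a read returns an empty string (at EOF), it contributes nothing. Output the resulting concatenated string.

After 1 (read(1)): returned 'Y', offset=1
After 2 (read(4)): returned 'HA87', offset=5
After 3 (tell()): offset=5
After 4 (read(7)): returned 'E9542QI', offset=12
After 5 (seek(+3, CUR)): offset=15
After 6 (seek(+5, CUR)): offset=20
After 7 (read(8)): returned 'CCAIMXUR', offset=28
After 8 (read(4)): returned 'H5', offset=30
After 9 (read(6)): returned '', offset=30

Answer: YHA87E9542QICCAIMXURH5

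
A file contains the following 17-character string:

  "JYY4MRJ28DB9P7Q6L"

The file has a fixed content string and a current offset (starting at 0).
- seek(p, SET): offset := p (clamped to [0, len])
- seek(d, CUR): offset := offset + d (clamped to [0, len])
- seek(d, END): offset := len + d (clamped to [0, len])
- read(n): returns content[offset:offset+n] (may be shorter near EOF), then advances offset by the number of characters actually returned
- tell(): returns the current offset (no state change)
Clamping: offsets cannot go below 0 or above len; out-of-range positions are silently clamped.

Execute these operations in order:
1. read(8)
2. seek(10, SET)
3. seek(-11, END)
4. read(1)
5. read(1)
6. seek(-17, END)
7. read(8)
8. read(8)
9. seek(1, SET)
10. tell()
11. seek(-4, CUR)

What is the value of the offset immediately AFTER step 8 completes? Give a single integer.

After 1 (read(8)): returned 'JYY4MRJ2', offset=8
After 2 (seek(10, SET)): offset=10
After 3 (seek(-11, END)): offset=6
After 4 (read(1)): returned 'J', offset=7
After 5 (read(1)): returned '2', offset=8
After 6 (seek(-17, END)): offset=0
After 7 (read(8)): returned 'JYY4MRJ2', offset=8
After 8 (read(8)): returned '8DB9P7Q6', offset=16

Answer: 16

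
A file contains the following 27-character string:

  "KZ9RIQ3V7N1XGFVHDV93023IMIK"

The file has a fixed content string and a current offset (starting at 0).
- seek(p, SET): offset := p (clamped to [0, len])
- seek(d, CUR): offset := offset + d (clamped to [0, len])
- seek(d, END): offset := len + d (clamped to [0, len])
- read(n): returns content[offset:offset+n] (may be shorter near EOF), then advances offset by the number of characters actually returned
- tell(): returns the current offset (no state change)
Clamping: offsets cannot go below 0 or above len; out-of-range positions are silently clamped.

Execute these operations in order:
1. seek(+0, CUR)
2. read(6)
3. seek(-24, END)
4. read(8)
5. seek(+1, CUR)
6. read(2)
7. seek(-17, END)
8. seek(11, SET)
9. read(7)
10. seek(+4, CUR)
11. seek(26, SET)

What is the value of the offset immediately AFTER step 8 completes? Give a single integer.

Answer: 11

Derivation:
After 1 (seek(+0, CUR)): offset=0
After 2 (read(6)): returned 'KZ9RIQ', offset=6
After 3 (seek(-24, END)): offset=3
After 4 (read(8)): returned 'RIQ3V7N1', offset=11
After 5 (seek(+1, CUR)): offset=12
After 6 (read(2)): returned 'GF', offset=14
After 7 (seek(-17, END)): offset=10
After 8 (seek(11, SET)): offset=11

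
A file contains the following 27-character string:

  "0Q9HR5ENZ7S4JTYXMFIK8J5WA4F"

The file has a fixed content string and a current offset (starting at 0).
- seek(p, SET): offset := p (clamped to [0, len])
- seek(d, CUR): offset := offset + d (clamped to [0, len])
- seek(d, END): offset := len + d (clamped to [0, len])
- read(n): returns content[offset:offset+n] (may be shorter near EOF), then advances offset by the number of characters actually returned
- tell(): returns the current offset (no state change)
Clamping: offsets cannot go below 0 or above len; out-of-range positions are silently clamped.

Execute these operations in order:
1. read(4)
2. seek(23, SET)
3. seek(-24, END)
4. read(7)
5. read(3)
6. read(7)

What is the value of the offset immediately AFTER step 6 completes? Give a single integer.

After 1 (read(4)): returned '0Q9H', offset=4
After 2 (seek(23, SET)): offset=23
After 3 (seek(-24, END)): offset=3
After 4 (read(7)): returned 'HR5ENZ7', offset=10
After 5 (read(3)): returned 'S4J', offset=13
After 6 (read(7)): returned 'TYXMFIK', offset=20

Answer: 20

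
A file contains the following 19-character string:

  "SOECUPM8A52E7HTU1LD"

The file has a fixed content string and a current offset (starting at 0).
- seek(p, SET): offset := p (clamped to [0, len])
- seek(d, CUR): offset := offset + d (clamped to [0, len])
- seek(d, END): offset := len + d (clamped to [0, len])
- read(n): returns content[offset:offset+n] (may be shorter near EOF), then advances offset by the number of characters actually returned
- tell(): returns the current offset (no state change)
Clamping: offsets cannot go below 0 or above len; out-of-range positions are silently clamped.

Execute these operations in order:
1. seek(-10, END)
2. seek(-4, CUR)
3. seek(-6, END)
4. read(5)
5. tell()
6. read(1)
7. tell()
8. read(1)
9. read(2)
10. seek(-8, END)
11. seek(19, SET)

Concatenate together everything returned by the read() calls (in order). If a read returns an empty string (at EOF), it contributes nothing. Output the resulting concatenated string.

Answer: HTU1LD

Derivation:
After 1 (seek(-10, END)): offset=9
After 2 (seek(-4, CUR)): offset=5
After 3 (seek(-6, END)): offset=13
After 4 (read(5)): returned 'HTU1L', offset=18
After 5 (tell()): offset=18
After 6 (read(1)): returned 'D', offset=19
After 7 (tell()): offset=19
After 8 (read(1)): returned '', offset=19
After 9 (read(2)): returned '', offset=19
After 10 (seek(-8, END)): offset=11
After 11 (seek(19, SET)): offset=19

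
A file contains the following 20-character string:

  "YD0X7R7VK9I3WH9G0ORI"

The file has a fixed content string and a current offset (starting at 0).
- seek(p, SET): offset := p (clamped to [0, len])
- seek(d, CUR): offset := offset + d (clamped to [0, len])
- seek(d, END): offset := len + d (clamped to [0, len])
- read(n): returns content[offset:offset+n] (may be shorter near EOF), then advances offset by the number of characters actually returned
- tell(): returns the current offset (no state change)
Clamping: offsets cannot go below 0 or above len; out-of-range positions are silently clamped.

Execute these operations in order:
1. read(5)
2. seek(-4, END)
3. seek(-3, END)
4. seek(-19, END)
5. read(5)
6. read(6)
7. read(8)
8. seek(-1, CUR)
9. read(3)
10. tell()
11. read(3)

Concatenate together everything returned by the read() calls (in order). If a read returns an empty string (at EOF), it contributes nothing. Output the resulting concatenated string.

After 1 (read(5)): returned 'YD0X7', offset=5
After 2 (seek(-4, END)): offset=16
After 3 (seek(-3, END)): offset=17
After 4 (seek(-19, END)): offset=1
After 5 (read(5)): returned 'D0X7R', offset=6
After 6 (read(6)): returned '7VK9I3', offset=12
After 7 (read(8)): returned 'WH9G0ORI', offset=20
After 8 (seek(-1, CUR)): offset=19
After 9 (read(3)): returned 'I', offset=20
After 10 (tell()): offset=20
After 11 (read(3)): returned '', offset=20

Answer: YD0X7D0X7R7VK9I3WH9G0ORII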